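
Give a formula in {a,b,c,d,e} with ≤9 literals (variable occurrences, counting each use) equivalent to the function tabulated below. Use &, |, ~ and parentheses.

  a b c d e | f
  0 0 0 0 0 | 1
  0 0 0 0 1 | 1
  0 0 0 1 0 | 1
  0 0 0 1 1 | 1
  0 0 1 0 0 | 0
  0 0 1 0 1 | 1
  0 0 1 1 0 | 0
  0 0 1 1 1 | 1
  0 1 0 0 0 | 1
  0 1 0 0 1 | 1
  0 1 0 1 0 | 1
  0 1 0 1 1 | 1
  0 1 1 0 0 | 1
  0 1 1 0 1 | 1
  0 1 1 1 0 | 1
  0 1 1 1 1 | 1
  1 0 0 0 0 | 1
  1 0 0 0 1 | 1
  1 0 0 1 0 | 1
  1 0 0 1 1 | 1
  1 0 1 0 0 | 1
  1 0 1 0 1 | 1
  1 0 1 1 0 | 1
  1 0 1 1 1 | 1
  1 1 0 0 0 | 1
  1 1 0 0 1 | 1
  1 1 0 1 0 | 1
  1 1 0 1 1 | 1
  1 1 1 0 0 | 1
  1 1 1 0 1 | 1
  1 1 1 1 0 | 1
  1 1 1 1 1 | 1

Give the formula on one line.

((((b & ~d) | e) | (b | a)) | ~c)

  ~d = 11001100110011001100110011001100
  (b & ~d) = 00000000110011000000000011001100
  ((b & ~d) | e) = 01010101110111010101010111011101
  (b | a) = 00000000111111111111111111111111
  (((b & ~d) | e) | (b | a)) = 01010101111111111111111111111111
  ~c = 11110000111100001111000011110000
  ((((b & ~d) | e) | (b | a)) | ~c) = 11110101111111111111111111111111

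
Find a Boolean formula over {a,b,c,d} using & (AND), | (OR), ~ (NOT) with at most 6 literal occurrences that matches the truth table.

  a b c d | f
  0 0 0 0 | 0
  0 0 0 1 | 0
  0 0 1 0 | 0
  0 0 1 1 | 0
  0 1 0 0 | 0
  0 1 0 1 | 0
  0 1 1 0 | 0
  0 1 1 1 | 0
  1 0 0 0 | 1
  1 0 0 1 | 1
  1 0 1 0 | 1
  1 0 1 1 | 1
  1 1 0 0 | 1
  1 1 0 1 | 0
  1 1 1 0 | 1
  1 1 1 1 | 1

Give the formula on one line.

  ~d = 1010101010101010
  (c | ~d) = 1011101110111011
  ~b = 1111000011110000
  (a & ~b) = 0000000011110000
  ((c | ~d) | (a & ~b)) = 1011101111111011
  ~a = 1111111100000000
  (((c | ~d) | (a & ~b)) | ~a) = 1111111111111011
  (a & (((c | ~d) | (a & ~b)) | ~a)) = 0000000011111011

(a & (((c | ~d) | (a & ~b)) | ~a))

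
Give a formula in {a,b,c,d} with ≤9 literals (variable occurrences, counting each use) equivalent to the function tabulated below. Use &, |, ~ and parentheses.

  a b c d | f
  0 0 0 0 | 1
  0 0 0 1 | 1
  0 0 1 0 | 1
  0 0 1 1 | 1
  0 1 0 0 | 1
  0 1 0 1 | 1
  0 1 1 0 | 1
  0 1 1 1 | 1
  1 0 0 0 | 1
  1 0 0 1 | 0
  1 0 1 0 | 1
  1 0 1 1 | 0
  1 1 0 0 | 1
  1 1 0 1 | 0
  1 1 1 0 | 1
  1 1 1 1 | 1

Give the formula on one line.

(((((b | ~c) | ~d) & c) & d) | (~d | ~a))

  ~c = 1100110011001100
  (b | ~c) = 1100111111001111
  ~d = 1010101010101010
  ((b | ~c) | ~d) = 1110111111101111
  (((b | ~c) | ~d) & c) = 0010001100100011
  ((((b | ~c) | ~d) & c) & d) = 0000000100000001
  ~a = 1111111100000000
  (~d | ~a) = 1111111110101010
  (((((b | ~c) | ~d) & c) & d) | (~d | ~a)) = 1111111110101011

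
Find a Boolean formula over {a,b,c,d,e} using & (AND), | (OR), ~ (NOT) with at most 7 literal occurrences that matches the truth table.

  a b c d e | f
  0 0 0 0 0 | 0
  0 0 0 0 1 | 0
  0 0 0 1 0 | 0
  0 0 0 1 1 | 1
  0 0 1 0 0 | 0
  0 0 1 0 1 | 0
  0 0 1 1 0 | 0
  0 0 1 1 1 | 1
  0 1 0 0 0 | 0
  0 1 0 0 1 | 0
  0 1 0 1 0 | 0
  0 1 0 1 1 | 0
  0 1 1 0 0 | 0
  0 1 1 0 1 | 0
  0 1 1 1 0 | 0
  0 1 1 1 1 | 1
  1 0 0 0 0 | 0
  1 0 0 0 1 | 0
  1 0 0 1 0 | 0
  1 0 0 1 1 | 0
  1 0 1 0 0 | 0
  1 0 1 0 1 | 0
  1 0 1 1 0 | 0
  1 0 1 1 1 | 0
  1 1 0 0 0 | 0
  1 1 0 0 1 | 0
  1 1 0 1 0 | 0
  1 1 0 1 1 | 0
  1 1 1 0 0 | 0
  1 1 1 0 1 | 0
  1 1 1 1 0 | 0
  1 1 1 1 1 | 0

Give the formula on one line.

  ~b = 11111111000000001111111100000000
  (~b | c) = 11111111000011111111111100001111
  ~a = 11111111111111110000000000000000
  (~a & e) = 01010101010101010000000000000000
  ((~b | c) & (~a & e)) = 01010101000001010000000000000000
  (((~b | c) & (~a & e)) & d) = 00010001000000010000000000000000

(((~b | c) & (~a & e)) & d)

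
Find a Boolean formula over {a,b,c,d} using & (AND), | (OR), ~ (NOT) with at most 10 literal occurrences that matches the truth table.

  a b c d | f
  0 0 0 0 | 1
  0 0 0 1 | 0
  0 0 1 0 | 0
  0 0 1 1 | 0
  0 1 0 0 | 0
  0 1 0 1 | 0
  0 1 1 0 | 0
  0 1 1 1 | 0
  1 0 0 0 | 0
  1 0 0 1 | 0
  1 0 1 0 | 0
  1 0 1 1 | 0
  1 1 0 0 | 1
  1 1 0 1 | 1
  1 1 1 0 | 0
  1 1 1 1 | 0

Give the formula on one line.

(((~b | a) & ~c) & (((~a & ~d) & ~b) | b))

  ~b = 1111000011110000
  (~b | a) = 1111000011111111
  ~c = 1100110011001100
  ((~b | a) & ~c) = 1100000011001100
  ~a = 1111111100000000
  ~d = 1010101010101010
  (~a & ~d) = 1010101000000000
  ((~a & ~d) & ~b) = 1010000000000000
  (((~a & ~d) & ~b) | b) = 1010111100001111
  (((~b | a) & ~c) & (((~a & ~d) & ~b) | b)) = 1000000000001100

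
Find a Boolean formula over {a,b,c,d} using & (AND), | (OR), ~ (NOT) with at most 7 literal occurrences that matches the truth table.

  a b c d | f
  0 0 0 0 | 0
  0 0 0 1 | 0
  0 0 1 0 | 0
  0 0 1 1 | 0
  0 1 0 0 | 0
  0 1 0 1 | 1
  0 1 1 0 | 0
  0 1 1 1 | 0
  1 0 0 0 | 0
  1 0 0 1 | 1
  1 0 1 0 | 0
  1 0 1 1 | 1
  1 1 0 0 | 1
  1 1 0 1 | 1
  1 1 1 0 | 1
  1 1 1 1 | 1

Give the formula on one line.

(((b & (~c & d)) | (a & b)) | (d & a))

  ~c = 1100110011001100
  (~c & d) = 0100010001000100
  (b & (~c & d)) = 0000010000000100
  (a & b) = 0000000000001111
  ((b & (~c & d)) | (a & b)) = 0000010000001111
  (d & a) = 0000000001010101
  (((b & (~c & d)) | (a & b)) | (d & a)) = 0000010001011111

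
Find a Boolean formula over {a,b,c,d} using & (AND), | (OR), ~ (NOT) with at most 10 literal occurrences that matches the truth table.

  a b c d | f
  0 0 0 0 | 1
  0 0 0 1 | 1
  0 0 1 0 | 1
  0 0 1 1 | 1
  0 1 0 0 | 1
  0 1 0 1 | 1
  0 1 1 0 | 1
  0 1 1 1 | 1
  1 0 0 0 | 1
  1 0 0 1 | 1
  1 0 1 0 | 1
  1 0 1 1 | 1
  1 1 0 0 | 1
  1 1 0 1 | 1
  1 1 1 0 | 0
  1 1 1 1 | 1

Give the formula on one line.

  ~d = 1010101010101010
  (b | ~d) = 1010111110101111
  (d & c) = 0001000100010001
  ((b | ~d) & (d & c)) = 0000000100000001
  ~a = 1111111100000000
  ~c = 1100110011001100
  ~b = 1111000011110000
  (~c | ~b) = 1111110011111100
  (~a | (~c | ~b)) = 1111111111111100
  (((b | ~d) & (d & c)) | (~a | (~c | ~b))) = 1111111111111101

(((b | ~d) & (d & c)) | (~a | (~c | ~b)))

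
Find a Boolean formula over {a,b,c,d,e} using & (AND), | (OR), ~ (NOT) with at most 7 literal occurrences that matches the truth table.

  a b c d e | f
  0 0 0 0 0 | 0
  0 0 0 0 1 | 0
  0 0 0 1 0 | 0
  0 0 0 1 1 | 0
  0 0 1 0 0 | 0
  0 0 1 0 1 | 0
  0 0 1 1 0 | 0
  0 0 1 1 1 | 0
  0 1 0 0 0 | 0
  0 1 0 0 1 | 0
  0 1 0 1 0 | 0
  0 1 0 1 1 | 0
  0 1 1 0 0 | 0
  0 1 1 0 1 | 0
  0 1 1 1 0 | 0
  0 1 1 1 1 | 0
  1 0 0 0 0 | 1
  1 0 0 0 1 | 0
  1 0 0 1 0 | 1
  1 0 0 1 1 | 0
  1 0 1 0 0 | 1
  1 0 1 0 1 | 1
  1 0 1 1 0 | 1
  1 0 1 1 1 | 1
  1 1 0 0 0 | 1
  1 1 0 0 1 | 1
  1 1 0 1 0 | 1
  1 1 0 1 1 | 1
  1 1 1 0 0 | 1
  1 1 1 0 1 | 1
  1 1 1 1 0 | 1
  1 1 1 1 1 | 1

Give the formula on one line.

(((a & ~c) & (~e | (~c & b))) | (a & c))

  ~c = 11110000111100001111000011110000
  (a & ~c) = 00000000000000001111000011110000
  ~e = 10101010101010101010101010101010
  (~c & b) = 00000000111100000000000011110000
  (~e | (~c & b)) = 10101010111110101010101011111010
  ((a & ~c) & (~e | (~c & b))) = 00000000000000001010000011110000
  (a & c) = 00000000000000000000111100001111
  (((a & ~c) & (~e | (~c & b))) | (a & c)) = 00000000000000001010111111111111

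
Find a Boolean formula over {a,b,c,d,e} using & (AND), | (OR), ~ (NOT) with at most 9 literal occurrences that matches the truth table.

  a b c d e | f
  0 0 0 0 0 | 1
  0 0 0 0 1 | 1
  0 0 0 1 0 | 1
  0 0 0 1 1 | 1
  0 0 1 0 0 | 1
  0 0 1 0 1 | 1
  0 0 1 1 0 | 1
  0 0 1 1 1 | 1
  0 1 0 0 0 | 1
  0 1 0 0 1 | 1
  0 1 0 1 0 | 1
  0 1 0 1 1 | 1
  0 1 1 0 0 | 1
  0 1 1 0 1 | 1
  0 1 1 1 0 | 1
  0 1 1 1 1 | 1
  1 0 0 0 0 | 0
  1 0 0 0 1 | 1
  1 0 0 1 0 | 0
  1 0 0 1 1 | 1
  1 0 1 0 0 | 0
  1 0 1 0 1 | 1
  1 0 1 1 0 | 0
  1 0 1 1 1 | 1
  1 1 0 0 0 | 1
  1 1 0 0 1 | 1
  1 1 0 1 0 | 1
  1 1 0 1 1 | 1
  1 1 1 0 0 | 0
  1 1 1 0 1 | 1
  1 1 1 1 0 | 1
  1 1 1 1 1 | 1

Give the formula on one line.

  (a & e) = 00000000000000000101010101010101
  ~a = 11111111111111110000000000000000
  ((a & e) | ~a) = 11111111111111110101010101010101
  ~d = 11001100110011001100110011001100
  ~c = 11110000111100001111000011110000
  (~d | ~c) = 11111100111111001111110011111100
  ~b = 11111111000000001111111100000000
  ((~d | ~c) & ~b) = 11111100000000001111110000000000
  (((~d | ~c) & ~b) | d) = 11111111001100111111111100110011
  ((((~d | ~c) & ~b) | d) | ~c) = 11111111111100111111111111110011
  (((((~d | ~c) & ~b) | d) | ~c) & b) = 00000000111100110000000011110011
  (((a & e) | ~a) | (((((~d | ~c) & ~b) | d) | ~c) & b)) = 11111111111111110101010111110111

(((a & e) | ~a) | (((((~d | ~c) & ~b) | d) | ~c) & b))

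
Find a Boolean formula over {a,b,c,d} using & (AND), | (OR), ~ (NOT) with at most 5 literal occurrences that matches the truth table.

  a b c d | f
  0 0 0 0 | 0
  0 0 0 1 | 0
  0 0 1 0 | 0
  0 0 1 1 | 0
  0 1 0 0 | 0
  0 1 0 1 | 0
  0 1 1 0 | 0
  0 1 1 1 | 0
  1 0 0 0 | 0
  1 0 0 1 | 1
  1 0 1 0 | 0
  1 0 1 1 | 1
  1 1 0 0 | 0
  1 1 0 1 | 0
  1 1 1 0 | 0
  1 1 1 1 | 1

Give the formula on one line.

((~b | c) & (d & a))

  ~b = 1111000011110000
  (~b | c) = 1111001111110011
  (d & a) = 0000000001010101
  ((~b | c) & (d & a)) = 0000000001010001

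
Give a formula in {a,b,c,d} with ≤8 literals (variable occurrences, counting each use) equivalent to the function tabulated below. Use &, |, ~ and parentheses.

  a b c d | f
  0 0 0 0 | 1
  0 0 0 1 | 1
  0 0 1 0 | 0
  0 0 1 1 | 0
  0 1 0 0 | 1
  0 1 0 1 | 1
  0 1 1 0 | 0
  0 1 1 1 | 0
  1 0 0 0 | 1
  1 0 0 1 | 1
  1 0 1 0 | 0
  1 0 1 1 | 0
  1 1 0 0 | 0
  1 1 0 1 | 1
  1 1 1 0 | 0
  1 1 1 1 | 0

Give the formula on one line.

  ~c = 1100110011001100
  (b & ~c) = 0000110000001100
  ~a = 1111111100000000
  (~a | d) = 1111111101010101
  (c | (~a | d)) = 1111111101110111
  ((b & ~c) & (c | (~a | d))) = 0000110000000100
  ~b = 1111000011110000
  (~b & ~c) = 1100000011000000
  (((b & ~c) & (c | (~a | d))) | (~b & ~c)) = 1100110011000100

(((b & ~c) & (c | (~a | d))) | (~b & ~c))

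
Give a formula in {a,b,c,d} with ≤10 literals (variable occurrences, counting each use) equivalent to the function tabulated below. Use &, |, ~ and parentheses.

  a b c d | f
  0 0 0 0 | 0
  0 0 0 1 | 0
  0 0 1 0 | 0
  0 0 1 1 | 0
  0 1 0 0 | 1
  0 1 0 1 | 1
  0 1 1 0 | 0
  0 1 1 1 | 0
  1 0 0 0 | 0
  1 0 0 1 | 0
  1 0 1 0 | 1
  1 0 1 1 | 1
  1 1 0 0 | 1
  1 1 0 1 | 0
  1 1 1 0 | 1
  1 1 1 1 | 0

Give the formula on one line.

  (c | b) = 0011111100111111
  ~d = 1010101010101010
  ~a = 1111111100000000
  ~b = 1111000011110000
  (~a | ~b) = 1111111111110000
  (~d | (~a | ~b)) = 1111111111111010
  ~c = 1100110011001100
  (a | ~c) = 1100110011111111
  ((~d | (~a | ~b)) & (a | ~c)) = 1100110011111010
  ((c | b) & ((~d | (~a | ~b)) & (a | ~c))) = 0000110000111010

((c | b) & ((~d | (~a | ~b)) & (a | ~c)))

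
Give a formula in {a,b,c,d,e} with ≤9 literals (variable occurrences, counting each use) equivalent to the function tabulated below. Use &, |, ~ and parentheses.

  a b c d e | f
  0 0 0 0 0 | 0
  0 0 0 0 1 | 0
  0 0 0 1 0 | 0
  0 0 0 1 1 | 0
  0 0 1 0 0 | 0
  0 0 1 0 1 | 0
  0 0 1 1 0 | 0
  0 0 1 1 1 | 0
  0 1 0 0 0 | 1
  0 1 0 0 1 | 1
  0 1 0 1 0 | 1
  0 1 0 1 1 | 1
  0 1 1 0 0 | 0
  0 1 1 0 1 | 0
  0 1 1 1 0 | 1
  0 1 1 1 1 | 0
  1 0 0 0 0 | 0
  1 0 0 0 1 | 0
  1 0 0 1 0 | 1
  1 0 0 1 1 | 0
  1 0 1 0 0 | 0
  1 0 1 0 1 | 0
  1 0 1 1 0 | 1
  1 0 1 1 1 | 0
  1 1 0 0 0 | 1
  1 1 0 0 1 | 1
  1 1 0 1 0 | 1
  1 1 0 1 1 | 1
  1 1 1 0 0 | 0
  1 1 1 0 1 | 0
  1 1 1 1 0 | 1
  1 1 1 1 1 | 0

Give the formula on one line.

  ~e = 10101010101010101010101010101010
  (~e & d) = 00100010001000100010001000100010
  ~c = 11110000111100001111000011110000
  (~c & b) = 00000000111100000000000011110000
  ((~e & d) | (~c & b)) = 00100010111100100010001011110010
  (b | a) = 00000000111111111111111111111111
  (((~e & d) | (~c & b)) & (b | a)) = 00000000111100100010001011110010

(((~e & d) | (~c & b)) & (b | a))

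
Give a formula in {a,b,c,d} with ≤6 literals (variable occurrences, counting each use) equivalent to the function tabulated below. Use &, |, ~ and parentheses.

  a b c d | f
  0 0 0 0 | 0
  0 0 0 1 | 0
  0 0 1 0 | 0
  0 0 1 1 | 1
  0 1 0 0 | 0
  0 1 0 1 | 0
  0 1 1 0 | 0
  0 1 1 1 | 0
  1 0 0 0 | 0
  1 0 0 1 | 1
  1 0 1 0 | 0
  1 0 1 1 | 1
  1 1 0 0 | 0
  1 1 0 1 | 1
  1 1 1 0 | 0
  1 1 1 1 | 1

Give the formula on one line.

  ~b = 1111000011110000
  (~b & c) = 0011000000110000
  ((~b & c) | a) = 0011000011111111
  (((~b & c) | a) & d) = 0001000001010101

(((~b & c) | a) & d)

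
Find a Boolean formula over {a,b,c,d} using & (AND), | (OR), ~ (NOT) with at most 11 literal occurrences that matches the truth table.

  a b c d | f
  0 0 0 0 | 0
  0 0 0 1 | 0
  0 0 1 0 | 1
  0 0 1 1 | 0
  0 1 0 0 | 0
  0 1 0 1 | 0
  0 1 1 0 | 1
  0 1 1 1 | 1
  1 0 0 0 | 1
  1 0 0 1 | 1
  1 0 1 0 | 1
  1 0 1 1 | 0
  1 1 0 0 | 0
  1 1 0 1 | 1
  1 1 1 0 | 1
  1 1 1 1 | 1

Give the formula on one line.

  ~d = 1010101010101010
  (b | ~d) = 1010111110101111
  ~c = 1100110011001100
  ((b | ~d) | ~c) = 1110111111101111
  (((b | ~d) | ~c) & c) = 0010001100100011
  (~c & a) = 0000000011001100
  ~b = 1111000011110000
  (~b | d) = 1111010111110101
  ((~c & a) & (~b | d)) = 0000000011000100
  ((((b | ~d) | ~c) & c) | ((~c & a) & (~b | d))) = 0010001111100111

((((b | ~d) | ~c) & c) | ((~c & a) & (~b | d)))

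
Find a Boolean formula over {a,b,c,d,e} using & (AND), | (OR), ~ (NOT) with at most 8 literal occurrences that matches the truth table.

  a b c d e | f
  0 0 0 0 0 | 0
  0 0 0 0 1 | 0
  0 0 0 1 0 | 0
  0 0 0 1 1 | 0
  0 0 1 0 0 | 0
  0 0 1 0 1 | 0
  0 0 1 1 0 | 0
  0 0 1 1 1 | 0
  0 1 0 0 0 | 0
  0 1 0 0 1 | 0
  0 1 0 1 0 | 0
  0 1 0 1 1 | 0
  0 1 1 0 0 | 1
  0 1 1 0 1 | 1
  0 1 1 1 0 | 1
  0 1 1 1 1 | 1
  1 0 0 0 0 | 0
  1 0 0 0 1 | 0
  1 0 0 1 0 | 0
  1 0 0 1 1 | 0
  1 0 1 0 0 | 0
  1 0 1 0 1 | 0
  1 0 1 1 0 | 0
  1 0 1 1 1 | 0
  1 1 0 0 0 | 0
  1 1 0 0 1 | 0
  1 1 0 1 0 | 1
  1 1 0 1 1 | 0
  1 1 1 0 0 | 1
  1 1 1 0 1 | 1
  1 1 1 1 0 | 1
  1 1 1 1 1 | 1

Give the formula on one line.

(((d & (a & b)) & ~e) | (c & b))

  (a & b) = 00000000000000000000000011111111
  (d & (a & b)) = 00000000000000000000000000110011
  ~e = 10101010101010101010101010101010
  ((d & (a & b)) & ~e) = 00000000000000000000000000100010
  (c & b) = 00000000000011110000000000001111
  (((d & (a & b)) & ~e) | (c & b)) = 00000000000011110000000000101111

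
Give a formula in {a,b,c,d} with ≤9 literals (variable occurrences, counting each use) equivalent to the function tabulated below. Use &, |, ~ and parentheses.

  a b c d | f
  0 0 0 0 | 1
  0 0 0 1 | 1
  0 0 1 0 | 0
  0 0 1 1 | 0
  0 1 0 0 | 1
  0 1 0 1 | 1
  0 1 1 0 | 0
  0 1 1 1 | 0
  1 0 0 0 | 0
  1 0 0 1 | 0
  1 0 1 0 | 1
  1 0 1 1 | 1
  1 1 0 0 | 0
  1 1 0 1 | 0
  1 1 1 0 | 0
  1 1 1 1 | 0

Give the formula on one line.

  ~b = 1111000011110000
  (~b & a) = 0000000011110000
  (c & (~b & a)) = 0000000000110000
  ~c = 1100110011001100
  (c & a) = 0000000000110011
  (~c | (c & a)) = 1100110011111111
  ~a = 1111111100000000
  ((~c | (c & a)) & ~a) = 1100110000000000
  ((c & (~b & a)) | ((~c | (c & a)) & ~a)) = 1100110000110000

((c & (~b & a)) | ((~c | (c & a)) & ~a))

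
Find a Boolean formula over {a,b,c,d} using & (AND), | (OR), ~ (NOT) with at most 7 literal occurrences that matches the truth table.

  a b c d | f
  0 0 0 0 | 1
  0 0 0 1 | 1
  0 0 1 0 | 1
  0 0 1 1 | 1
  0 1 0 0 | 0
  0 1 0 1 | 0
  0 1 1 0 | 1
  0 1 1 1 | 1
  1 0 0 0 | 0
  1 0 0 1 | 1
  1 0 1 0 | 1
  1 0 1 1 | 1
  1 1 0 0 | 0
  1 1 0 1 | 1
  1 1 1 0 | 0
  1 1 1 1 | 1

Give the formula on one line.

  ~b = 1111000011110000
  (~b | c) = 1111001111110011
  ((~b | c) | a) = 1111001111111111
  (c & ~b) = 0011000000110000
  ~a = 1111111100000000
  (d | ~a) = 1111111101010101
  ((c & ~b) | (d | ~a)) = 1111111101110101
  (((~b | c) | a) & ((c & ~b) | (d | ~a))) = 1111001101110101

(((~b | c) | a) & ((c & ~b) | (d | ~a)))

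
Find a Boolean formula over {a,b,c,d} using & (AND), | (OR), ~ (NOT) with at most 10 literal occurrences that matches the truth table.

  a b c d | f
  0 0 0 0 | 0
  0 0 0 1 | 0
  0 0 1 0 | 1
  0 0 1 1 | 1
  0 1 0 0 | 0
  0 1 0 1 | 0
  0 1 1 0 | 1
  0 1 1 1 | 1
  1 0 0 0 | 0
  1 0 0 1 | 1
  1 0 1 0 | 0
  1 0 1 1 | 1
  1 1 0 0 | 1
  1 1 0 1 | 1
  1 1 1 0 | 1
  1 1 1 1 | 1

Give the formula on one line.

(((c & ~a) | (((d | (b & a)) & a) & d)) | (a & b))

  ~a = 1111111100000000
  (c & ~a) = 0011001100000000
  (b & a) = 0000000000001111
  (d | (b & a)) = 0101010101011111
  ((d | (b & a)) & a) = 0000000001011111
  (((d | (b & a)) & a) & d) = 0000000001010101
  ((c & ~a) | (((d | (b & a)) & a) & d)) = 0011001101010101
  (a & b) = 0000000000001111
  (((c & ~a) | (((d | (b & a)) & a) & d)) | (a & b)) = 0011001101011111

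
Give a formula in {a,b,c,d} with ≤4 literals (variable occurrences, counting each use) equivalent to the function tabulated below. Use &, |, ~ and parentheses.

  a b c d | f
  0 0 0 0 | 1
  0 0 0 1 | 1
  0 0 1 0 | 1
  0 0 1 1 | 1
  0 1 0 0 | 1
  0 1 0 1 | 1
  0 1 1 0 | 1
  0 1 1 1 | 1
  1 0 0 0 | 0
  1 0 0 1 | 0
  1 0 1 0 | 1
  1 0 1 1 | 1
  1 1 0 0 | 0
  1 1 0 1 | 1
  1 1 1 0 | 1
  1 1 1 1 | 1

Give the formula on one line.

  ~a = 1111111100000000
  (d & b) = 0000010100000101
  (~a | (d & b)) = 1111111100000101
  (c | (~a | (d & b))) = 1111111100110111

(c | (~a | (d & b)))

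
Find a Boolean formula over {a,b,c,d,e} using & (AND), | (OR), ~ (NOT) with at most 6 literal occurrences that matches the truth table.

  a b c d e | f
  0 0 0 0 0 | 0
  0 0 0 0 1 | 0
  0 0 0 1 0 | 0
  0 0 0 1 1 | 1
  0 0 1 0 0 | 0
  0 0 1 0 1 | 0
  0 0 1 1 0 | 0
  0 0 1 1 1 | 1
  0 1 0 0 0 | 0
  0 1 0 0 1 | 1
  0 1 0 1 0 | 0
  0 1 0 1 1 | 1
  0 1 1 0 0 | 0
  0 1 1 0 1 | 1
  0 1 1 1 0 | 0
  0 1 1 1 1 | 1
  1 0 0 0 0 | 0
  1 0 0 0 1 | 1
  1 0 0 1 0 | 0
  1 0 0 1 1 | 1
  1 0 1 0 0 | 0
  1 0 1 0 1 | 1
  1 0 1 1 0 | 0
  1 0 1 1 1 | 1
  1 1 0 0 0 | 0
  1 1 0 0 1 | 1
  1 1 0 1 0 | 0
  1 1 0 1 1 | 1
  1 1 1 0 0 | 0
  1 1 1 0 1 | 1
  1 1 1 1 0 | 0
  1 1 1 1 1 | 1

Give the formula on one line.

  (d | b) = 00110011111111110011001111111111
  ~a = 11111111111111110000000000000000
  ((d | b) & ~a) = 00110011111111110000000000000000
  (a | ((d | b) & ~a)) = 00110011111111111111111111111111
  ((a | ((d | b) & ~a)) & e) = 00010001010101010101010101010101

((a | ((d | b) & ~a)) & e)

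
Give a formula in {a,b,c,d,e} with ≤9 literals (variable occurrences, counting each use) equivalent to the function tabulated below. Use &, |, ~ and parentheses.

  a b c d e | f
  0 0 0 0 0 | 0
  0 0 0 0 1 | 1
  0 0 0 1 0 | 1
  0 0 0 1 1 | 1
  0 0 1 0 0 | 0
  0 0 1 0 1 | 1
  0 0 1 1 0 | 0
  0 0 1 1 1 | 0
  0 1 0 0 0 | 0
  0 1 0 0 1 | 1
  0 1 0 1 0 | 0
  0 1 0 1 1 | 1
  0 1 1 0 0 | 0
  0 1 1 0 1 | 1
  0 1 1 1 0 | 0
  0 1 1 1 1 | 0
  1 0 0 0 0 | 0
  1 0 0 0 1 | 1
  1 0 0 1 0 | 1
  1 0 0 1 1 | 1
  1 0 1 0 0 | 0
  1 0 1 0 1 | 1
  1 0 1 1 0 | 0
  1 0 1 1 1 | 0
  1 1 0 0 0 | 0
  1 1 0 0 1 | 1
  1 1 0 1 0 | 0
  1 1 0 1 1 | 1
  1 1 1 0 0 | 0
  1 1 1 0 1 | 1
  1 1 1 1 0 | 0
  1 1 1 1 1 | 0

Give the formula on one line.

((e | (~b & d)) & (~c | (~d & e)))

  ~b = 11111111000000001111111100000000
  (~b & d) = 00110011000000000011001100000000
  (e | (~b & d)) = 01110111010101010111011101010101
  ~c = 11110000111100001111000011110000
  ~d = 11001100110011001100110011001100
  (~d & e) = 01000100010001000100010001000100
  (~c | (~d & e)) = 11110100111101001111010011110100
  ((e | (~b & d)) & (~c | (~d & e))) = 01110100010101000111010001010100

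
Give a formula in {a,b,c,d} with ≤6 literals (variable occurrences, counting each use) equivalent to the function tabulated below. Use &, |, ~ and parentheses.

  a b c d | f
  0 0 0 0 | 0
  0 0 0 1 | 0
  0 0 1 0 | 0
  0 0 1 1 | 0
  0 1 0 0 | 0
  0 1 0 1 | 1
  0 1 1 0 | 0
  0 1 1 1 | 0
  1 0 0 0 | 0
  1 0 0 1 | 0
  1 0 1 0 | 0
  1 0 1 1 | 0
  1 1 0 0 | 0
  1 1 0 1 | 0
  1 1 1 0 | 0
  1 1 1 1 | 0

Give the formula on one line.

(((~a & b) & (~b | ~c)) & (d | ~b))

  ~a = 1111111100000000
  (~a & b) = 0000111100000000
  ~b = 1111000011110000
  ~c = 1100110011001100
  (~b | ~c) = 1111110011111100
  ((~a & b) & (~b | ~c)) = 0000110000000000
  (d | ~b) = 1111010111110101
  (((~a & b) & (~b | ~c)) & (d | ~b)) = 0000010000000000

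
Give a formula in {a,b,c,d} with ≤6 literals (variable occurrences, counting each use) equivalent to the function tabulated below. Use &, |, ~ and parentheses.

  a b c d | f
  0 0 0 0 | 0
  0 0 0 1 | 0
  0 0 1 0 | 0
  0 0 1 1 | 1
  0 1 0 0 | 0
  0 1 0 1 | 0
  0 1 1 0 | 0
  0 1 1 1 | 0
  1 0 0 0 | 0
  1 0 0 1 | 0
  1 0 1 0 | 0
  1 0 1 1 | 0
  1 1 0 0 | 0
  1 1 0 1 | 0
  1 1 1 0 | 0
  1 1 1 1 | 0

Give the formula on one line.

(~a & (((c & ~b) | ~d) & d))

  ~a = 1111111100000000
  ~b = 1111000011110000
  (c & ~b) = 0011000000110000
  ~d = 1010101010101010
  ((c & ~b) | ~d) = 1011101010111010
  (((c & ~b) | ~d) & d) = 0001000000010000
  (~a & (((c & ~b) | ~d) & d)) = 0001000000000000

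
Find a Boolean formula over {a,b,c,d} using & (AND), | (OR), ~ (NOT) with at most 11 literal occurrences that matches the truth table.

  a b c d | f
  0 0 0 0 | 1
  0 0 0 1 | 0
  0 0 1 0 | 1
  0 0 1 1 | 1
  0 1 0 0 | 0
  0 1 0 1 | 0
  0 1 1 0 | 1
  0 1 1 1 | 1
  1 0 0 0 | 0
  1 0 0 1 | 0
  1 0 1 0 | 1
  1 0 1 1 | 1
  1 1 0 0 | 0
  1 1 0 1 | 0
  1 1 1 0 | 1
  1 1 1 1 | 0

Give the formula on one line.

((((~d | ~b) & c) | ~a) & ((~d & (~b & ~a)) | c))

  ~d = 1010101010101010
  ~b = 1111000011110000
  (~d | ~b) = 1111101011111010
  ((~d | ~b) & c) = 0011001000110010
  ~a = 1111111100000000
  (((~d | ~b) & c) | ~a) = 1111111100110010
  (~b & ~a) = 1111000000000000
  (~d & (~b & ~a)) = 1010000000000000
  ((~d & (~b & ~a)) | c) = 1011001100110011
  ((((~d | ~b) & c) | ~a) & ((~d & (~b & ~a)) | c)) = 1011001100110010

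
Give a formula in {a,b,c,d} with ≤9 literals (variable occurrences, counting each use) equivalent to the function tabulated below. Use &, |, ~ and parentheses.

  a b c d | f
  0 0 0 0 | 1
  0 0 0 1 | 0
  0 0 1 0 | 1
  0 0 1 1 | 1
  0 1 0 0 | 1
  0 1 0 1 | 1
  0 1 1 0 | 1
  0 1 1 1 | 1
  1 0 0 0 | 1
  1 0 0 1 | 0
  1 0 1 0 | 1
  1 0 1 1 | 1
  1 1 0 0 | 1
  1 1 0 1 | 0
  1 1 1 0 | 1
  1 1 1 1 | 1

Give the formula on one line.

  ~d = 1010101010101010
  (c | ~d) = 1011101110111011
  ~a = 1111111100000000
  ~c = 1100110011001100
  (~c | b) = 1100111111001111
  (~a & (~c | b)) = 1100111100000000
  (~d | (~a & (~c | b))) = 1110111110101010
  (b & (~d | (~a & (~c | b)))) = 0000111100001010
  ((c | ~d) | (b & (~d | (~a & (~c | b))))) = 1011111110111011

((c | ~d) | (b & (~d | (~a & (~c | b)))))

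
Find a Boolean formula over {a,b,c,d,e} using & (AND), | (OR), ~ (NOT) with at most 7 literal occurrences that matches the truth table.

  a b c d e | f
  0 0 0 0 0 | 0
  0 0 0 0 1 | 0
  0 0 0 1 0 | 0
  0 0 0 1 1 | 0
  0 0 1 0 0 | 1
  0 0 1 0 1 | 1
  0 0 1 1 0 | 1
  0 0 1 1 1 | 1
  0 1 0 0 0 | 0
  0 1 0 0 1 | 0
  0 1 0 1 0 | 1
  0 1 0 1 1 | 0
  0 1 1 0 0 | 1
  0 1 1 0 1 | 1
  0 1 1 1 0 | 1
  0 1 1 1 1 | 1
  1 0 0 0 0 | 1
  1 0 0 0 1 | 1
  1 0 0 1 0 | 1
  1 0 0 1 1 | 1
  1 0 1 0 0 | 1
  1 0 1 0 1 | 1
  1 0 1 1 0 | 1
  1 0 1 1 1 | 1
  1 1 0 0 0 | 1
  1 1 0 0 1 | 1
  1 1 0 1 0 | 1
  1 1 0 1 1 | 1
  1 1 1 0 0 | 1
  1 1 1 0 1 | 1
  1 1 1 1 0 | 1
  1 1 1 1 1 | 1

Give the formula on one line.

  ~e = 10101010101010101010101010101010
  (c | ~e) = 10101111101011111010111110101111
  ((c | ~e) & d) = 00100011001000110010001100100011
  (b & ((c | ~e) & d)) = 00000000001000110000000000100011
  ((b & ((c | ~e) & d)) & ~e) = 00000000001000100000000000100010
  (a | ((b & ((c | ~e) & d)) & ~e)) = 00000000001000101111111111111111
  ((a | ((b & ((c | ~e) & d)) & ~e)) | c) = 00001111001011111111111111111111

((a | ((b & ((c | ~e) & d)) & ~e)) | c)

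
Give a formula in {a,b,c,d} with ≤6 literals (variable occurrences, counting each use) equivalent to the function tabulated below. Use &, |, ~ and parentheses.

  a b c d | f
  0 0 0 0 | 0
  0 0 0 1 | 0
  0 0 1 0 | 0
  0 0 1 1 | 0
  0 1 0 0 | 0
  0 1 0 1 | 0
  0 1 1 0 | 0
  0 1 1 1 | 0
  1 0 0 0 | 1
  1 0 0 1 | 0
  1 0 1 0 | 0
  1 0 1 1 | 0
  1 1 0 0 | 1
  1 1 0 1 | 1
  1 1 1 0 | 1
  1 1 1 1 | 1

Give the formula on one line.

(((~b & ~d) & (a & ~c)) | (a & b))

  ~b = 1111000011110000
  ~d = 1010101010101010
  (~b & ~d) = 1010000010100000
  ~c = 1100110011001100
  (a & ~c) = 0000000011001100
  ((~b & ~d) & (a & ~c)) = 0000000010000000
  (a & b) = 0000000000001111
  (((~b & ~d) & (a & ~c)) | (a & b)) = 0000000010001111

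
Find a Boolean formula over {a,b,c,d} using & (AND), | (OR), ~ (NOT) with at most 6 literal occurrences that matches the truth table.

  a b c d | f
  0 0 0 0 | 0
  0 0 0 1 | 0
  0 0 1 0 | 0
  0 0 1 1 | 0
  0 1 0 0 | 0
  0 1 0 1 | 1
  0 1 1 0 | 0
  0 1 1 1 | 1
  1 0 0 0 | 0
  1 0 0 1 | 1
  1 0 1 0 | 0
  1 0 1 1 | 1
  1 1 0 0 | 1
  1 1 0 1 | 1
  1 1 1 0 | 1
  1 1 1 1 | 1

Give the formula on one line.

(((a | (b | ~d)) & d) | (a & b))

  ~d = 1010101010101010
  (b | ~d) = 1010111110101111
  (a | (b | ~d)) = 1010111111111111
  ((a | (b | ~d)) & d) = 0000010101010101
  (a & b) = 0000000000001111
  (((a | (b | ~d)) & d) | (a & b)) = 0000010101011111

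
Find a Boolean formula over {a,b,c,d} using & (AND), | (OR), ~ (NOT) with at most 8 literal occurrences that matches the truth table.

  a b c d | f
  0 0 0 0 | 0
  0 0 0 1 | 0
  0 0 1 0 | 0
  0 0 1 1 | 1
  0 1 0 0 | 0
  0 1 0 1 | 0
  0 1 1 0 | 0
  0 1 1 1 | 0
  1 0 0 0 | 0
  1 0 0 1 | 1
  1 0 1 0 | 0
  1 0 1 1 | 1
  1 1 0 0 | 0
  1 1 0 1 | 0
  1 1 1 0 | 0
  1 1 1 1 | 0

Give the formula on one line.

(d & (~b & ((~b & c) | a)))

  ~b = 1111000011110000
  (~b & c) = 0011000000110000
  ((~b & c) | a) = 0011000011111111
  (~b & ((~b & c) | a)) = 0011000011110000
  (d & (~b & ((~b & c) | a))) = 0001000001010000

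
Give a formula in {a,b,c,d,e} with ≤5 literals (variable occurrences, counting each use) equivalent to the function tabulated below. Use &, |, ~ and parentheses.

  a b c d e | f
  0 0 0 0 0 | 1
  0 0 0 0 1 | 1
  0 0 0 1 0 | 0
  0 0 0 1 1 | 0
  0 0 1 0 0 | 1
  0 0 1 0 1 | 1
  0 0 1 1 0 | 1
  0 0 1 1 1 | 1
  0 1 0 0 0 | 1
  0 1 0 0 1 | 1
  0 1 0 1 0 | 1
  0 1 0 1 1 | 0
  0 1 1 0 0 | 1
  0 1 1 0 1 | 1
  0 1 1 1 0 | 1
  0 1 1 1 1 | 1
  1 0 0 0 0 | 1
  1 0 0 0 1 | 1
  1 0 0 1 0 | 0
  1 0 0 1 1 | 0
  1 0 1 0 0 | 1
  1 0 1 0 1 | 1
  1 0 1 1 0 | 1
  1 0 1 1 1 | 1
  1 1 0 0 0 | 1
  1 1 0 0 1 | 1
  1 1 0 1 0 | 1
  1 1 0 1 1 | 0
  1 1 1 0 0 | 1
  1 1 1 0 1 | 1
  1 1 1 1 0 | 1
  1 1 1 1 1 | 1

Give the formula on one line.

((~e & b) | (~d | c))

  ~e = 10101010101010101010101010101010
  (~e & b) = 00000000101010100000000010101010
  ~d = 11001100110011001100110011001100
  (~d | c) = 11001111110011111100111111001111
  ((~e & b) | (~d | c)) = 11001111111011111100111111101111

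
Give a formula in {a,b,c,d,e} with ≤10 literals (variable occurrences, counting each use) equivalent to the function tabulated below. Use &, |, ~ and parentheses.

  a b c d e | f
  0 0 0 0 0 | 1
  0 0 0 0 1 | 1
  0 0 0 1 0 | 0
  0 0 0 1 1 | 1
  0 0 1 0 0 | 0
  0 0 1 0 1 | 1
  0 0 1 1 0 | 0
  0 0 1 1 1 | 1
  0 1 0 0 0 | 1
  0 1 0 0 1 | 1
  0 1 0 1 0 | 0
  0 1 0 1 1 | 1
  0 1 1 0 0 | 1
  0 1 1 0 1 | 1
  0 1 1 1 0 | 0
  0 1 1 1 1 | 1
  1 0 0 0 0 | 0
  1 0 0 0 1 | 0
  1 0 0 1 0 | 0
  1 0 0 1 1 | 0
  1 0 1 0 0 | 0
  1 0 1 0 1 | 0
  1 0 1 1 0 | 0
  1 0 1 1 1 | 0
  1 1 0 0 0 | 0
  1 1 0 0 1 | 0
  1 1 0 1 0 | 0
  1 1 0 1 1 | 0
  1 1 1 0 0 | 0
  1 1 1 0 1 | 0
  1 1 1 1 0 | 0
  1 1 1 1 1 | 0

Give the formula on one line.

  ~d = 11001100110011001100110011001100
  ~c = 11110000111100001111000011110000
  (b | ~c) = 11110000111111111111000011111111
  (~d & (b | ~c)) = 11000000110011001100000011001100
  ~a = 11111111111111110000000000000000
  (~a & e) = 01010101010101010000000000000000
  ((~d & (b | ~c)) | (~a & e)) = 11010101110111011100000011001100
  (d & a) = 00000000000000000011001100110011
  ((d & a) | ~a) = 11111111111111110011001100110011
  (((~d & (b | ~c)) | (~a & e)) & ((d & a) | ~a)) = 11010101110111010000000000000000

(((~d & (b | ~c)) | (~a & e)) & ((d & a) | ~a))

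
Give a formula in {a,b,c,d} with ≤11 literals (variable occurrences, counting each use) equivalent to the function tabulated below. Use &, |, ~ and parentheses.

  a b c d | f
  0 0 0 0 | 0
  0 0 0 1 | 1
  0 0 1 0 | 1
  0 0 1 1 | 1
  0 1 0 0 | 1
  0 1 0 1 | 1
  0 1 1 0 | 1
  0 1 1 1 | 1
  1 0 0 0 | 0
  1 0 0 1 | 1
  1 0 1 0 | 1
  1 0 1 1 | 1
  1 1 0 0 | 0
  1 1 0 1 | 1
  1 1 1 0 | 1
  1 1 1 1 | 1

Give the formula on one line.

(((c | ~a) & ((~d | (~c & b)) & (b | c))) | d)

  ~a = 1111111100000000
  (c | ~a) = 1111111100110011
  ~d = 1010101010101010
  ~c = 1100110011001100
  (~c & b) = 0000110000001100
  (~d | (~c & b)) = 1010111010101110
  (b | c) = 0011111100111111
  ((~d | (~c & b)) & (b | c)) = 0010111000101110
  ((c | ~a) & ((~d | (~c & b)) & (b | c))) = 0010111000100010
  (((c | ~a) & ((~d | (~c & b)) & (b | c))) | d) = 0111111101110111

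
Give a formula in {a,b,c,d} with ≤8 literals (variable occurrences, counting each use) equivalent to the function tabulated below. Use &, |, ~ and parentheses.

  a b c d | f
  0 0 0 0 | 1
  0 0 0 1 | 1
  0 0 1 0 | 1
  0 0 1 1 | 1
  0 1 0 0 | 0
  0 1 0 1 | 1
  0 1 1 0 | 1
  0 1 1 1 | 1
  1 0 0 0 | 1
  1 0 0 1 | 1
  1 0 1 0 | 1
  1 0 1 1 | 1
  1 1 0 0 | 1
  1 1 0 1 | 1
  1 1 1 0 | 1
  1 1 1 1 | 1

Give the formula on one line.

  ~b = 1111000011110000
  (~b | a) = 1111000011111111
  (d | (~b | a)) = 1111010111111111
  (a | c) = 0011001111111111
  ((d | (~b | a)) | (a | c)) = 1111011111111111

((d | (~b | a)) | (a | c))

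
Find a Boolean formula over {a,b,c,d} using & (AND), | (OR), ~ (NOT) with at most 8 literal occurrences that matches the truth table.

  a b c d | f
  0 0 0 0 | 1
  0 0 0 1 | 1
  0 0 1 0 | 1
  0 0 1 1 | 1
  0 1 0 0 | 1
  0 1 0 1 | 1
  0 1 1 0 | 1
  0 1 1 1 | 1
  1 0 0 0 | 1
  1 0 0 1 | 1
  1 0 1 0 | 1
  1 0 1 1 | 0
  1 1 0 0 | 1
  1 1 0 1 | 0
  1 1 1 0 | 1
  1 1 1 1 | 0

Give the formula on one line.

(((~b & d) & ~c) | (~d | ~a))

  ~b = 1111000011110000
  (~b & d) = 0101000001010000
  ~c = 1100110011001100
  ((~b & d) & ~c) = 0100000001000000
  ~d = 1010101010101010
  ~a = 1111111100000000
  (~d | ~a) = 1111111110101010
  (((~b & d) & ~c) | (~d | ~a)) = 1111111111101010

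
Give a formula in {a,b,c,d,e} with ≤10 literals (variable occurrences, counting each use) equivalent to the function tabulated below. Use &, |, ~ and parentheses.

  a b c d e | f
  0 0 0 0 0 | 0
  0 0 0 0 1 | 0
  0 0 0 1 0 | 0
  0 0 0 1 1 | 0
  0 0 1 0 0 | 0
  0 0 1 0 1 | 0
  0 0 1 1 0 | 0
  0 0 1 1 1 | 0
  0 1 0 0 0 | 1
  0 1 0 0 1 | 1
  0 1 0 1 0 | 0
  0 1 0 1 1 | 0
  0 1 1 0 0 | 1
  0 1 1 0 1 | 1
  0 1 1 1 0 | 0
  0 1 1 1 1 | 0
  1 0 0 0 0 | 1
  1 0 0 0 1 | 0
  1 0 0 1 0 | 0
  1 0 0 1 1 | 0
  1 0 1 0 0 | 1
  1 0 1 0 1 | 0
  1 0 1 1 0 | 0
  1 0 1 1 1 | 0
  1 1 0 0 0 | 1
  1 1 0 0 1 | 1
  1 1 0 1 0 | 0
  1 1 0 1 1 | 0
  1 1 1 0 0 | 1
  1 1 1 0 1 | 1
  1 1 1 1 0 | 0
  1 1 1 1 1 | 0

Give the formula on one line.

  (a | b) = 00000000111111111111111111111111
  ~d = 11001100110011001100110011001100
  ((a | b) & ~d) = 00000000110011001100110011001100
  ~a = 11111111111111110000000000000000
  (b | ~a) = 11111111111111110000000011111111
  ~e = 10101010101010101010101010101010
  (~e & ~d) = 10001000100010001000100010001000
  ((b | ~a) | (~e & ~d)) = 11111111111111111000100011111111
  (((a | b) & ~d) & ((b | ~a) | (~e & ~d))) = 00000000110011001000100011001100

(((a | b) & ~d) & ((b | ~a) | (~e & ~d)))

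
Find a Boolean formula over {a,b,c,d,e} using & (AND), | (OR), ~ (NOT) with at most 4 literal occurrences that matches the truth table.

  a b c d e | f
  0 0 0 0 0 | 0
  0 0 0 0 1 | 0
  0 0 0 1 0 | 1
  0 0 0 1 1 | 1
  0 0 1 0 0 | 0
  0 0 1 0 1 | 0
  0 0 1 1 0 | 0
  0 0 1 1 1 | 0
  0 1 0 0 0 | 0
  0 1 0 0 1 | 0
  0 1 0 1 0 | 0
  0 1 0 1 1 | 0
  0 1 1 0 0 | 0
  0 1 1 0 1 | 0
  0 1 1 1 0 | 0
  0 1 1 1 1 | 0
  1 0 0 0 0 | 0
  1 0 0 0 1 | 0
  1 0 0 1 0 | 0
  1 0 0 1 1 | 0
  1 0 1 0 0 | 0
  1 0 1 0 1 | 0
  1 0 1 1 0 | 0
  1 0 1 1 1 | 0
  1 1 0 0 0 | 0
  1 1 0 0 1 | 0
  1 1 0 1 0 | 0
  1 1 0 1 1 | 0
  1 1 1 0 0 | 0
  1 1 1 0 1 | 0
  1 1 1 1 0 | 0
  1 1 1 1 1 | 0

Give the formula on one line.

  ~a = 11111111111111110000000000000000
  ~b = 11111111000000001111111100000000
  ~c = 11110000111100001111000011110000
  (~b & ~c) = 11110000000000001111000000000000
  (~a & (~b & ~c)) = 11110000000000000000000000000000
  ((~a & (~b & ~c)) & d) = 00110000000000000000000000000000

((~a & (~b & ~c)) & d)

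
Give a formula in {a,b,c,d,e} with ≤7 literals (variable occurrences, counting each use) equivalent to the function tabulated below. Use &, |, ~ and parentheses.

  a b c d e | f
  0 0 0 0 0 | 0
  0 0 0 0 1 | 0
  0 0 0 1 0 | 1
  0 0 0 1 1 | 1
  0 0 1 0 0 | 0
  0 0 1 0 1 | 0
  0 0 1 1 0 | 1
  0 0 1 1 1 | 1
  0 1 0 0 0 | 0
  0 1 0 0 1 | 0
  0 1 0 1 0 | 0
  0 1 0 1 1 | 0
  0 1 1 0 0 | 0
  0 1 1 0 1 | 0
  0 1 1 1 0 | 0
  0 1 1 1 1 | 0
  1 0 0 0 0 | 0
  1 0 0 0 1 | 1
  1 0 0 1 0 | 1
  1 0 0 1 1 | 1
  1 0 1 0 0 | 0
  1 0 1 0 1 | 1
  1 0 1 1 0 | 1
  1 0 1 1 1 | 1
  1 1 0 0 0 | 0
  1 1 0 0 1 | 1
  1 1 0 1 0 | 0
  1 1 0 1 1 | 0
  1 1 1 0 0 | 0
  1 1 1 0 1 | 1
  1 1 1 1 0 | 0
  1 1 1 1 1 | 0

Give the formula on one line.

(((a & e) | d) & (~b | ~d))

  (a & e) = 00000000000000000101010101010101
  ((a & e) | d) = 00110011001100110111011101110111
  ~b = 11111111000000001111111100000000
  ~d = 11001100110011001100110011001100
  (~b | ~d) = 11111111110011001111111111001100
  (((a & e) | d) & (~b | ~d)) = 00110011000000000111011101000100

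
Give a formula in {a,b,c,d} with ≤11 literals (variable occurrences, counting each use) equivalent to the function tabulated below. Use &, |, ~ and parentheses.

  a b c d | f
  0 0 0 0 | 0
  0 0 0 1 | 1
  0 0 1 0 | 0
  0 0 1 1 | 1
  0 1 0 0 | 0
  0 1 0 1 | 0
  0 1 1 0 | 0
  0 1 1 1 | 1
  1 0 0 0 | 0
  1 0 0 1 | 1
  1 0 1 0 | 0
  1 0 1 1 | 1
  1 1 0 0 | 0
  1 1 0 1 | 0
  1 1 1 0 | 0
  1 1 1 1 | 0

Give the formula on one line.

  ~a = 1111111100000000
  ~b = 1111000011110000
  (~a | ~b) = 1111111111110000
  ~c = 1100110011001100
  (~c & b) = 0000110000001100
  (d | (~c & b)) = 0101110101011101
  ((~a | ~b) & (d | (~c & b))) = 0101110101010000
  (c & ~a) = 0011001100000000
  ((c & ~a) | ~b) = 1111001111110000
  (((~a | ~b) & (d | (~c & b))) & ((c & ~a) | ~b)) = 0101000101010000

(((~a | ~b) & (d | (~c & b))) & ((c & ~a) | ~b))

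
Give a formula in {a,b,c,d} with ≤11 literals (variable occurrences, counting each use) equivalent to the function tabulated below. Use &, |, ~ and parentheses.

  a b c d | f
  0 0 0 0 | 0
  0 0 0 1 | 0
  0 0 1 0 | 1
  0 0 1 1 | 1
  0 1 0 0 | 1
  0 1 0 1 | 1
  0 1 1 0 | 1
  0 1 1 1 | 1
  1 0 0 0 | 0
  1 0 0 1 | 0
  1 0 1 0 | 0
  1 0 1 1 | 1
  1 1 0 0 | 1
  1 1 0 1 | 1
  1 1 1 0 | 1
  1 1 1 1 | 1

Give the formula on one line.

(((d | ~a) | ((a & b) | (d & b))) & (b | c))

  ~a = 1111111100000000
  (d | ~a) = 1111111101010101
  (a & b) = 0000000000001111
  (d & b) = 0000010100000101
  ((a & b) | (d & b)) = 0000010100001111
  ((d | ~a) | ((a & b) | (d & b))) = 1111111101011111
  (b | c) = 0011111100111111
  (((d | ~a) | ((a & b) | (d & b))) & (b | c)) = 0011111100011111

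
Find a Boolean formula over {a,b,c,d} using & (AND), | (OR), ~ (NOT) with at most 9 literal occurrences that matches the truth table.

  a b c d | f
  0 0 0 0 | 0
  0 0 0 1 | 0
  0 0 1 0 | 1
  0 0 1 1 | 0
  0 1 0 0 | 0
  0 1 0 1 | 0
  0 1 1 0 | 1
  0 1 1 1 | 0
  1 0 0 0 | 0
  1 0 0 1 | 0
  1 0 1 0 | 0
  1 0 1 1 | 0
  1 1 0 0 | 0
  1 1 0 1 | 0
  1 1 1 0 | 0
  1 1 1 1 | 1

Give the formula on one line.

((d | ~a) & ((~d & c) | (b & (c & a))))

  ~a = 1111111100000000
  (d | ~a) = 1111111101010101
  ~d = 1010101010101010
  (~d & c) = 0010001000100010
  (c & a) = 0000000000110011
  (b & (c & a)) = 0000000000000011
  ((~d & c) | (b & (c & a))) = 0010001000100011
  ((d | ~a) & ((~d & c) | (b & (c & a)))) = 0010001000000001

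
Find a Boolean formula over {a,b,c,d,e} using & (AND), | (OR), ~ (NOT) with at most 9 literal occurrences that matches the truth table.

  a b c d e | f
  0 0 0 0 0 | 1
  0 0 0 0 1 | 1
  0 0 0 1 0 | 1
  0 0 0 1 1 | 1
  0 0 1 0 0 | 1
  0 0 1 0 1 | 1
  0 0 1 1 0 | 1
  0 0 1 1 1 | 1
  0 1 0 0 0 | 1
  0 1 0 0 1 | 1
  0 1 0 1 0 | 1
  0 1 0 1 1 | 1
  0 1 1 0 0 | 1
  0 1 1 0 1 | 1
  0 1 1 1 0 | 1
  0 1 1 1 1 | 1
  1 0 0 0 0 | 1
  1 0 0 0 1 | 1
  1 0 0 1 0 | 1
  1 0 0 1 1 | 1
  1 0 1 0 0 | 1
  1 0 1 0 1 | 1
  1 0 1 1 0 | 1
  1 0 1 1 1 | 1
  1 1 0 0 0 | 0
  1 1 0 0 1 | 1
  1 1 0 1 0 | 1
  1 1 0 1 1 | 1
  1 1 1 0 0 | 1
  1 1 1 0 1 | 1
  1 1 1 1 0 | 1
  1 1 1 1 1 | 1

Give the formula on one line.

  (d & a) = 00000000000000000011001100110011
  ((d & a) | e) = 01010101010101010111011101110111
  ~a = 11111111111111110000000000000000
  (e | ~a) = 11111111111111110101010101010101
  ~b = 11111111000000001111111100000000
  ~d = 11001100110011001100110011001100
  (~b & ~d) = 11001100000000001100110000000000
  (c | (~b & ~d)) = 11001111000011111100111100001111
  ((e | ~a) | (c | (~b & ~d))) = 11111111111111111101111101011111
  (((d & a) | e) | ((e | ~a) | (c | (~b & ~d)))) = 11111111111111111111111101111111

(((d & a) | e) | ((e | ~a) | (c | (~b & ~d))))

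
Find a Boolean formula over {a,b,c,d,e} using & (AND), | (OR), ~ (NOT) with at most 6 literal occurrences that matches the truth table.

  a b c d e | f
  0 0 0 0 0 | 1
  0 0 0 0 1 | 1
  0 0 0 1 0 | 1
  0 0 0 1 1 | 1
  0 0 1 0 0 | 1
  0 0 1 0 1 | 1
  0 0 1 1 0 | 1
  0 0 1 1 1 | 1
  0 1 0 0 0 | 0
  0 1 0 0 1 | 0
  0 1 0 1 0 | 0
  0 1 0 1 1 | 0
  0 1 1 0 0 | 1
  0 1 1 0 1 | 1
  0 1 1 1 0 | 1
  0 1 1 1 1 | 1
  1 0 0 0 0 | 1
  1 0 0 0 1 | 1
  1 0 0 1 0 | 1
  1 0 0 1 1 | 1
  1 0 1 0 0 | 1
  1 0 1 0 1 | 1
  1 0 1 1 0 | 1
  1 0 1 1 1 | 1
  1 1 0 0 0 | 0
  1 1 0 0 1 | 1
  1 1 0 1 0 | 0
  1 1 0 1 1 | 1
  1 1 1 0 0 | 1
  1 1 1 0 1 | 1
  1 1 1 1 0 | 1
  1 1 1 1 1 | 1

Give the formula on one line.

((~b | ((c | e) & a)) | c)

  ~b = 11111111000000001111111100000000
  (c | e) = 01011111010111110101111101011111
  ((c | e) & a) = 00000000000000000101111101011111
  (~b | ((c | e) & a)) = 11111111000000001111111101011111
  ((~b | ((c | e) & a)) | c) = 11111111000011111111111101011111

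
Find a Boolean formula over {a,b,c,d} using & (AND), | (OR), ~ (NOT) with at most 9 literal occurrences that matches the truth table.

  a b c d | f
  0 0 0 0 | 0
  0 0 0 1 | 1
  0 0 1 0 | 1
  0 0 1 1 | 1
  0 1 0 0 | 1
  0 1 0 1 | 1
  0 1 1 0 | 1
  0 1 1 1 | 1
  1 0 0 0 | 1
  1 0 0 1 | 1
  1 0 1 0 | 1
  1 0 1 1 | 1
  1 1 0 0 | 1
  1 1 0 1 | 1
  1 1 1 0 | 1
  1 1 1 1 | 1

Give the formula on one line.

  (d | a) = 0101010111111111
  (d | c) = 0111011101110111
  ((d | a) | (d | c)) = 0111011111111111
  (b | (d | c)) = 0111111101111111
  (((d | a) | (d | c)) | (b | (d | c))) = 0111111111111111

(((d | a) | (d | c)) | (b | (d | c)))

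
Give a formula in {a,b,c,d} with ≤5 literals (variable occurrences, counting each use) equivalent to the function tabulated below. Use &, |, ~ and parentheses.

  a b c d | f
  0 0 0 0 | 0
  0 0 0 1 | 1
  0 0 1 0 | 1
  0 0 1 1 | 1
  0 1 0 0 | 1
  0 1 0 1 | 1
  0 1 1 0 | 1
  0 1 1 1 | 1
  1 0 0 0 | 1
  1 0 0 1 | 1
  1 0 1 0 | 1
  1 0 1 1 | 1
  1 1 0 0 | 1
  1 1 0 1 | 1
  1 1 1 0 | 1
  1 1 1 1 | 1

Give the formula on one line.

  ~c = 1100110011001100
  (b | a) = 0000111111111111
  (d | (b | a)) = 0101111111111111
  (~c & (d | (b | a))) = 0100110011001100
  (c | (~c & (d | (b | a)))) = 0111111111111111

(c | (~c & (d | (b | a))))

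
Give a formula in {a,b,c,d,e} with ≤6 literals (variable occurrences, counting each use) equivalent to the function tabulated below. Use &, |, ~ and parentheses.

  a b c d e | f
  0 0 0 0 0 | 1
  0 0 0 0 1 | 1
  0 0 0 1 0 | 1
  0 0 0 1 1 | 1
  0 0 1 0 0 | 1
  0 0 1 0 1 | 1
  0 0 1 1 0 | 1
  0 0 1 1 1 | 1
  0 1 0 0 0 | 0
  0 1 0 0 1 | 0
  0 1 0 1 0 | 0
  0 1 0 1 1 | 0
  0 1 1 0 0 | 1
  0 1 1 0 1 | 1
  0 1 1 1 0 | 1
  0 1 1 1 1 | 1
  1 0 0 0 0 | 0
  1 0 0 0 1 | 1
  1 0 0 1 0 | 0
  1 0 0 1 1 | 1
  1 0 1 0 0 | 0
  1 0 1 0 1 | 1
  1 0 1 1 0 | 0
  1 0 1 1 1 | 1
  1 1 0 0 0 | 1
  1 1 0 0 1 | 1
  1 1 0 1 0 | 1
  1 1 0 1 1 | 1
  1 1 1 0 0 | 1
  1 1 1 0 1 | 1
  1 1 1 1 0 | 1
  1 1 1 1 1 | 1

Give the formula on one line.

  (b | e) = 01010101111111110101010111111111
  ~a = 11111111111111110000000000000000
  ((b | e) | ~a) = 11111111111111110101010111111111
  ~b = 11111111000000001111111100000000
  (c | a) = 00001111000011111111111111111111
  (~b | (c | a)) = 11111111000011111111111111111111
  (((b | e) | ~a) & (~b | (c | a))) = 11111111000011110101010111111111

(((b | e) | ~a) & (~b | (c | a)))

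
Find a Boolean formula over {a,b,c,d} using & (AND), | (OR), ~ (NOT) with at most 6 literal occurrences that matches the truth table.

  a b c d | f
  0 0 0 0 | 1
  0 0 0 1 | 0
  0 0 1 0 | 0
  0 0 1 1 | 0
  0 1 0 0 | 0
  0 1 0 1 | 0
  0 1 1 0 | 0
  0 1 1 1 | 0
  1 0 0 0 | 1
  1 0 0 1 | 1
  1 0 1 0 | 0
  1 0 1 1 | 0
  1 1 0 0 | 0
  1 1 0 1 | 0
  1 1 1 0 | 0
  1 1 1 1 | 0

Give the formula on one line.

(((a | ~d) | b) & (~c & (~b | c)))

  ~d = 1010101010101010
  (a | ~d) = 1010101011111111
  ((a | ~d) | b) = 1010111111111111
  ~c = 1100110011001100
  ~b = 1111000011110000
  (~b | c) = 1111001111110011
  (~c & (~b | c)) = 1100000011000000
  (((a | ~d) | b) & (~c & (~b | c))) = 1000000011000000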